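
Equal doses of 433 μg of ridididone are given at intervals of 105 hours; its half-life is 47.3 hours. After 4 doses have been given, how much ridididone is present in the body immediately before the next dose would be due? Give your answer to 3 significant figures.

The 4 doses were given 420, 315, 210, 105 hours ago.
Total = 433·(1/2)^(420/47.3) + 433·(1/2)^(315/47.3) + 433·(1/2)^(210/47.3) + 433·(1/2)^(105/47.3)
      = 0.91938 + 4.2829 + 19.952 + 92.948 ≈ 118.1 μg.

118 μg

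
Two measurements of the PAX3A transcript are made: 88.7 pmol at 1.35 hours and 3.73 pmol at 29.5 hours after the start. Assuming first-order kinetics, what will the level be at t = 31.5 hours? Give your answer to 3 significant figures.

2.98 pmol

Over Δt = 29.5 − 1.35 = 28.15 hours, the level fell by a factor of 88.7/3.73 ≈ 23.78.
n = log₂(23.78) ≈ 4.5717 half-lives, so t½ = 28.15/4.5717 ≈ 6.1575 hours.
From t = 29.5 to t = 31.5: 3.73 × (1/2)^((31.5−29.5)/6.1575) ≈ 2.978 pmol.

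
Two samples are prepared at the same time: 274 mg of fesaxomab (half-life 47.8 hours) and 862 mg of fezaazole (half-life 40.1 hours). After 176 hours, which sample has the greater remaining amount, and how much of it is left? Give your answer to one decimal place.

fesaxomab: 274 × (1/2)^3.682 ≈ 21.348 mg.
fezaazole: 862 × (1/2)^4.389 ≈ 41.141 mg.
Fezaazole has more remaining, at ≈ 41.141 mg.

fezaazole, 41.1 mg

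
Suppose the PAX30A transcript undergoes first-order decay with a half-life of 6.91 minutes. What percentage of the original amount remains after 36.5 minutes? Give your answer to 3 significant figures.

n = 36.5/6.91 ≈ 5.2822 half-lives.
Fraction remaining = (1/2)^5.2822 ≈ 0.025698, i.e. 2.5698%.

2.57%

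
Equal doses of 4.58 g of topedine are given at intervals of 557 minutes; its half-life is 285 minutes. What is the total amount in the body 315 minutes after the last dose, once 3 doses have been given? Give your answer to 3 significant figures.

The 3 doses were given 1429, 872, 315 minutes ago.
Total = 4.58·(1/2)^(1429/285) + 4.58·(1/2)^(872/285) + 4.58·(1/2)^(315/285)
      = 0.14174 + 0.54931 + 2.1289 ≈ 2.8199 g.

2.82 g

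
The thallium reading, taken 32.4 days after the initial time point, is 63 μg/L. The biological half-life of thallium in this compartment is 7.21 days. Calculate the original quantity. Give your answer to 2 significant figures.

1400 μg/L

Number of half-lives elapsed: n = 32.4/7.21 ≈ 4.4938.
A₀ = A × 2^n = 63 × 2^4.4938 = 63 × 22.53 ≈ 1419.4 μg/L.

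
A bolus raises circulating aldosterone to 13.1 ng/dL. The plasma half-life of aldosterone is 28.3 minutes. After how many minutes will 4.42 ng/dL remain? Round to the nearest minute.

Fraction remaining = 4.42/13.1 ≈ 0.3374.
n = log₂(13.1/4.42) = ln(2.9638)/ln 2 ≈ 1.5674 half-lives.
t = n × t½ = 1.5674 × 28.3 ≈ 44.359 minutes.

44 minutes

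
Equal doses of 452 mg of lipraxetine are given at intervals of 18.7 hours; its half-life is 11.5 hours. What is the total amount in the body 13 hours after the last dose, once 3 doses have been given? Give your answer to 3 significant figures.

The 3 doses were given 50.4, 31.7, 13 hours ago.
Total = 452·(1/2)^(50.4/11.5) + 452·(1/2)^(31.7/11.5) + 452·(1/2)^(13/11.5)
      = 21.669 + 66.887 + 206.46 ≈ 295.02 mg.

295 mg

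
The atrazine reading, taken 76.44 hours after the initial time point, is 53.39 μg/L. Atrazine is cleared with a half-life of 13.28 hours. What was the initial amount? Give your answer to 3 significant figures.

2890 μg/L

Number of half-lives elapsed: n = 76.44/13.28 ≈ 5.756.
A₀ = A × 2^n = 53.39 × 2^5.756 = 53.39 × 54.043 ≈ 2885.3 μg/L.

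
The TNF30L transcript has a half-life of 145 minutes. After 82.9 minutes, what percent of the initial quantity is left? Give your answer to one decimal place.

n = 82.9/145 ≈ 0.57172 half-lives.
Fraction remaining = (1/2)^0.57172 ≈ 0.67281, i.e. 67.281%.

67.3%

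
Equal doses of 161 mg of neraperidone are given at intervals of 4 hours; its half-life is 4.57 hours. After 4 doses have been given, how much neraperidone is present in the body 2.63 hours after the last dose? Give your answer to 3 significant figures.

The 4 doses were given 14.63, 10.63, 6.63, 2.63 hours ago.
Total = 161·(1/2)^(14.63/4.57) + 161·(1/2)^(10.63/4.57) + 161·(1/2)^(6.63/4.57) + 161·(1/2)^(2.63/4.57)
      = 17.504 + 32.108 + 58.898 + 108.04 ≈ 216.55 mg.

217 mg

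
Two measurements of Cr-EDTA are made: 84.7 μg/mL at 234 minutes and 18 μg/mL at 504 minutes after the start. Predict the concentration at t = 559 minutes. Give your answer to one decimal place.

Over Δt = 504 − 234 = 270 minutes, the level fell by a factor of 84.7/18 ≈ 4.7056.
n = log₂(4.7056) ≈ 2.2344 half-lives, so t½ = 270/2.2344 ≈ 120.84 minutes.
From t = 504 to t = 559: 18 × (1/2)^((559−504)/120.84) ≈ 13.13 μg/mL.

13.1 μg/mL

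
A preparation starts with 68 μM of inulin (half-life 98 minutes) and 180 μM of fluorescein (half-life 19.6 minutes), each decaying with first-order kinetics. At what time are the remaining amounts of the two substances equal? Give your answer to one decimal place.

34.4 minutes

Set 68·(1/2)^(t/98) = 180·(1/2)^(t/19.6).
Taking log₂: log₂(68/180) = t·(1/98 − 1/19.6).
log₂(0.37778) = -1.4044; 1/98 − 1/19.6 = -0.040816.
t = -1.4044 / -0.040816 ≈ 34.408 minutes.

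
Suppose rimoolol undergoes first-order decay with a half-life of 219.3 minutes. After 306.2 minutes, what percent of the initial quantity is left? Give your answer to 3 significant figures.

n = 306.2/219.3 ≈ 1.3963 half-lives.
Fraction remaining = (1/2)^1.3963 ≈ 0.37991, i.e. 37.991%.

38.0%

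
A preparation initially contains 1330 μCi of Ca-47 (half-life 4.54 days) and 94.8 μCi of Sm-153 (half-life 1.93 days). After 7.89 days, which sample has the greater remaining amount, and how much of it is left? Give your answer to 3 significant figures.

Ca-47: 1330 × (1/2)^1.7379 ≈ 398.75 μCi.
Sm-153: 94.8 × (1/2)^4.0881 ≈ 5.5741 μCi.
Ca-47 has more remaining, at ≈ 398.75 μCi.

Ca-47, 399 μCi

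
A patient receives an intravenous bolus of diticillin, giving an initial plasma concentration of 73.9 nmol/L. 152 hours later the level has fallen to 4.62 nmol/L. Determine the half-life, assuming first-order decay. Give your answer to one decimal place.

A/A₀ = 4.62/73.9 ≈ 0.062517.
n = log₂(15.996) ≈ 3.9996 half-lives elapsed in 152 hours.
t½ = 152/3.9996 ≈ 38.004 hours.

38.0 hours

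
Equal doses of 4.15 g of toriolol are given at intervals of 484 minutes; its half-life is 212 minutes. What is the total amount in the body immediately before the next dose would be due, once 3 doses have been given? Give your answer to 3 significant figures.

1.06 g

The 3 doses were given 1452, 968, 484 minutes ago.
Total = 4.15·(1/2)^(1452/212) + 4.15·(1/2)^(968/212) + 4.15·(1/2)^(484/212)
      = 0.035998 + 0.1752 + 0.85269 ≈ 1.0639 g.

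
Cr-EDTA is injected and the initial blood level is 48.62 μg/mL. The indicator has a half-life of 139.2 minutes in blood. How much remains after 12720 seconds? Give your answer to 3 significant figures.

Convert the elapsed time: 12720 seconds = 212 minutes.
Number of half-lives: n = 212/139.2 ≈ 1.523.
Remaining = 48.62 × (1/2)^1.523 = 48.62 × 0.34796 ≈ 16.918 μg/mL.

16.9 μg/mL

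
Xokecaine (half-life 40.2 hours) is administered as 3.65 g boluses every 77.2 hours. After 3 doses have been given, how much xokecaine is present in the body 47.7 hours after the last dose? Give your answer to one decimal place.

The 3 doses were given 202.1, 124.9, 47.7 hours ago.
Total = 3.65·(1/2)^(202.1/40.2) + 3.65·(1/2)^(124.9/40.2) + 3.65·(1/2)^(47.7/40.2)
      = 0.11192 + 0.42365 + 1.6036 ≈ 2.1392 g.

2.1 g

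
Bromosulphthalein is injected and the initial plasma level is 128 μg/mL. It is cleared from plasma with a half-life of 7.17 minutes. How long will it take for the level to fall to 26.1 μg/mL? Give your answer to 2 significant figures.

16 minutes

Fraction remaining = 26.1/128 ≈ 0.20391.
n = log₂(128/26.1) = ln(4.9042)/ln 2 ≈ 2.294 half-lives.
t = n × t½ = 2.294 × 7.17 ≈ 16.448 minutes.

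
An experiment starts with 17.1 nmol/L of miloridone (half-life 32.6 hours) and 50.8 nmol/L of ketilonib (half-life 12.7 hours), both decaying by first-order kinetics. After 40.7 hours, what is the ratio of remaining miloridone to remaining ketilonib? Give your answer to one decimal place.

miloridone: 17.1 × (1/2)^(40.7/32.6) = 17.1 × (1/2)^1.2485 ≈ 7.1973 nmol/L.
ketilonib: 50.8 × (1/2)^(40.7/12.7) = 50.8 × (1/2)^3.2047 ≈ 5.5099 nmol/L.
Ratio ≈ 7.1973 / 5.5099 ≈ 1.3062.

1.3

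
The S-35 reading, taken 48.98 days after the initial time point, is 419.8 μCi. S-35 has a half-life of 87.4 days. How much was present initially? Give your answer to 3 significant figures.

619 μCi

Number of half-lives elapsed: n = 48.98/87.4 ≈ 0.56041.
A₀ = A × 2^n = 419.8 × 2^0.56041 = 419.8 × 1.4747 ≈ 619.07 μCi.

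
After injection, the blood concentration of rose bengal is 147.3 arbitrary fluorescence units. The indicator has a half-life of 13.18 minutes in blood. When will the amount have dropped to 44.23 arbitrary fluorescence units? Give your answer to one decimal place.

22.9 minutes

Fraction remaining = 44.23/147.3 ≈ 0.30027.
n = log₂(147.3/44.23) = ln(3.3303)/ln 2 ≈ 1.7357 half-lives.
t = n × t½ = 1.7357 × 13.18 ≈ 22.876 minutes.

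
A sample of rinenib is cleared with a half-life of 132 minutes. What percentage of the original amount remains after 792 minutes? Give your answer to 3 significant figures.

1.56%

n = 792/132 ≈ 6 half-lives.
Fraction remaining = (1/2)^6 ≈ 0.015625, i.e. 1.5625%.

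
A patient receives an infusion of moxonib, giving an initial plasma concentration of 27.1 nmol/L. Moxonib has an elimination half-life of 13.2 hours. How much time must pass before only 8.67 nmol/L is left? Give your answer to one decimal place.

Fraction remaining = 8.67/27.1 ≈ 0.31993.
n = log₂(27.1/8.67) = ln(3.1257)/ln 2 ≈ 1.6442 half-lives.
t = n × t½ = 1.6442 × 13.2 ≈ 21.703 hours.

21.7 hours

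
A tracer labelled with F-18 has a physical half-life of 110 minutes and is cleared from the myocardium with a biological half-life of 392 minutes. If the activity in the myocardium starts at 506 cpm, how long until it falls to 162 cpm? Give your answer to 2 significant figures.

1/t_eff = 1/t_phys + 1/t_biol = 1/110 + 1/392 = 0.011642 per minute.
t_eff = 110 × 392 / (110 + 392) ≈ 85.896 minutes.
n = log₂(506/162) ≈ 1.6431; t = 1.6431 × 85.896 ≈ 141.14 minutes.

140 minutes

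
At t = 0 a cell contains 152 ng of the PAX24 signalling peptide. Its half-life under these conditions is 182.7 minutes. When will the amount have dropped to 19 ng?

19/152 = 1/8, so 3 half-lives have elapsed.
t = 3 × 182.7 = 548.1 minutes.

548.1 minutes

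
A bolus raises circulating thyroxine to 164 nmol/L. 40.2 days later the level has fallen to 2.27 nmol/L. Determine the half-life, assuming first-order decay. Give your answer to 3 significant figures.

6.51 days

A/A₀ = 2.27/164 ≈ 0.013841.
n = log₂(72.247) ≈ 6.1749 half-lives elapsed in 40.2 days.
t½ = 40.2/6.1749 ≈ 6.5103 days.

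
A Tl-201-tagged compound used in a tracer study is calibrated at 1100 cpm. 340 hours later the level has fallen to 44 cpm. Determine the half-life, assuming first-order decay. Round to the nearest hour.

73 hours

A/A₀ = 44/1100 ≈ 0.04.
n = log₂(25) ≈ 4.6439 half-lives elapsed in 340 hours.
t½ = 340/4.6439 ≈ 73.215 hours.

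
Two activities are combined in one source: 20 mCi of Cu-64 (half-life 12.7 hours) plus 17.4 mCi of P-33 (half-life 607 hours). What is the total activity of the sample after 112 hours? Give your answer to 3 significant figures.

15.4 mCi

Cu-64: 20 × (1/2)^(112/12.7) = 20 × (1/2)^8.8189 ≈ 0.044287 mCi.
P-33: 17.4 × (1/2)^(112/607) = 17.4 × (1/2)^0.18451 ≈ 15.311 mCi.
Total = 0.044287 + 15.311 ≈ 15.355 mCi.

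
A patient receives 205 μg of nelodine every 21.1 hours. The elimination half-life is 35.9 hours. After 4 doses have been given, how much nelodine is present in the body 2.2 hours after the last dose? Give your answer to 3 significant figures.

The 4 doses were given 65.5, 44.4, 23.3, 2.2 hours ago.
Total = 205·(1/2)^(65.5/35.9) + 205·(1/2)^(44.4/35.9) + 205·(1/2)^(23.3/35.9) + 205·(1/2)^(2.2/35.9)
      = 57.879 + 86.986 + 130.73 + 196.47 ≈ 472.07 μg.

472 μg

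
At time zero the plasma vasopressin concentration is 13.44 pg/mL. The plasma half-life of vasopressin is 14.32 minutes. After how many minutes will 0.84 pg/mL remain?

57.28 minutes

0.84/13.44 = 1/16, so 4 half-lives have elapsed.
t = 4 × 14.32 = 57.28 minutes.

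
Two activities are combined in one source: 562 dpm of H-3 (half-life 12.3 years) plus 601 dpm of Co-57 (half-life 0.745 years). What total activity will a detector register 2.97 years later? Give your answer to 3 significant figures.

H-3: 562 × (1/2)^(2.97/12.3) = 562 × (1/2)^0.24146 ≈ 475.39 dpm.
Co-57: 601 × (1/2)^(2.97/0.745) = 601 × (1/2)^3.9866 ≈ 37.914 dpm.
Total = 475.39 + 37.914 ≈ 513.3 dpm.

513 dpm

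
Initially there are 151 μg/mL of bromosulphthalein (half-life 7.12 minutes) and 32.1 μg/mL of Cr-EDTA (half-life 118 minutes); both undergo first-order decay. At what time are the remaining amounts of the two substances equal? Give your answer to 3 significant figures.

16.9 minutes

Set 151·(1/2)^(t/7.12) = 32.1·(1/2)^(t/118).
Taking log₂: log₂(151/32.1) = t·(1/7.12 − 1/118).
log₂(4.704) = 2.2339; 1/7.12 − 1/118 = 0.13197.
t = 2.2339 / 0.13197 ≈ 16.927 minutes.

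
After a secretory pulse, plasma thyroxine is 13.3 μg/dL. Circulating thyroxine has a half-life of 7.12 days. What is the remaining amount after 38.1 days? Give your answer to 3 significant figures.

Number of half-lives: n = 38.1/7.12 ≈ 5.3511.
Remaining = 13.3 × (1/2)^5.3511 = 13.3 × 0.024499 ≈ 0.32584 μg/dL.

0.326 μg/dL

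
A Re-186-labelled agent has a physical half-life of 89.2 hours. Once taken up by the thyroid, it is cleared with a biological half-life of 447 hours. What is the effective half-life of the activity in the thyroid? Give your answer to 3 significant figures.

74.4 hours

1/t_eff = 1/t_phys + 1/t_biol = 1/89.2 + 1/447 = 0.013448 per hour.
t_eff = 89.2 × 447 / (89.2 + 447) ≈ 74.361 hours.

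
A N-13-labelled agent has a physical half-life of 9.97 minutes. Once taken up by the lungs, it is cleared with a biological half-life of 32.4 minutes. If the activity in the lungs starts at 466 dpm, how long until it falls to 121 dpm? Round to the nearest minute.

1/t_eff = 1/t_phys + 1/t_biol = 1/9.97 + 1/32.4 = 0.13117 per minute.
t_eff = 9.97 × 32.4 / (9.97 + 32.4) ≈ 7.624 minutes.
n = log₂(466/121) ≈ 1.9453; t = 1.9453 × 7.624 ≈ 14.831 minutes.

15 minutes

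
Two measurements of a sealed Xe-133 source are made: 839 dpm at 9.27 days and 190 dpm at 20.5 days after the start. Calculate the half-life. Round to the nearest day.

5 days

Over Δt = 20.5 − 9.27 = 11.23 days, the level fell by a factor of 839/190 ≈ 4.4158.
n = log₂(4.4158) ≈ 2.1427 half-lives, so t½ = 11.23/2.1427 ≈ 5.2411 days.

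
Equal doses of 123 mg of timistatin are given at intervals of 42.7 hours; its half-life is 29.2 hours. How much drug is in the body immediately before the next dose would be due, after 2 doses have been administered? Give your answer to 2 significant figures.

61 mg

The 2 doses were given 85.4, 42.7 hours ago.
Total = 123·(1/2)^(85.4/29.2) + 123·(1/2)^(42.7/29.2)
      = 16.199 + 44.638 ≈ 60.837 mg.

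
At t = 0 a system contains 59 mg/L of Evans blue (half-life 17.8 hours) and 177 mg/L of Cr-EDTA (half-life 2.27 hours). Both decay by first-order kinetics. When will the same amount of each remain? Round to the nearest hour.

4 hours

Set 59·(1/2)^(t/17.8) = 177·(1/2)^(t/2.27).
Taking log₂: log₂(59/177) = t·(1/17.8 − 1/2.27).
log₂(0.33333) = -1.585; 1/17.8 − 1/2.27 = -0.38435.
t = -1.585 / -0.38435 ≈ 4.1238 hours.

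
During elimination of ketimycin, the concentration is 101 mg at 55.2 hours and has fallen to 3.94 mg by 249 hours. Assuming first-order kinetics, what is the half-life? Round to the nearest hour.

Over Δt = 249 − 55.2 = 193.8 hours, the level fell by a factor of 101/3.94 ≈ 25.635.
n = log₂(25.635) ≈ 4.68 half-lives, so t½ = 193.8/4.68 ≈ 41.41 hours.

41 hours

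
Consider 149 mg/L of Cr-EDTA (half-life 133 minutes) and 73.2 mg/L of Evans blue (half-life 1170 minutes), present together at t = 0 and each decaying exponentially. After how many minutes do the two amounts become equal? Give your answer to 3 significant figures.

Set 149·(1/2)^(t/133) = 73.2·(1/2)^(t/1170).
Taking log₂: log₂(149/73.2) = t·(1/133 − 1/1170).
log₂(2.0355) = 1.0254; 1/133 − 1/1170 = 0.0066641.
t = 1.0254 / 0.0066641 ≈ 153.87 minutes.

154 minutes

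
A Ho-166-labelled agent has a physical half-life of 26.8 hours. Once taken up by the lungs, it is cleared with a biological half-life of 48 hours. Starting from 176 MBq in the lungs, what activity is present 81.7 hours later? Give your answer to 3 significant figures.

6.54 MBq

1/t_eff = 1/t_phys + 1/t_biol = 1/26.8 + 1/48 = 0.058147 per hour.
t_eff = 26.8 × 48 / (26.8 + 48) ≈ 17.198 hours.
Remaining = 176 × (1/2)^(81.7/17.198) = 176 × (1/2)^4.7506 ≈ 6.538 MBq.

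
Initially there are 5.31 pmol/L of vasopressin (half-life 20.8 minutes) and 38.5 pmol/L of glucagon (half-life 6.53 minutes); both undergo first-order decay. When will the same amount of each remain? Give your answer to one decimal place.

27.2 minutes

Set 5.31·(1/2)^(t/20.8) = 38.5·(1/2)^(t/6.53).
Taking log₂: log₂(5.31/38.5) = t·(1/20.8 − 1/6.53).
log₂(0.13792) = -2.8581; 1/20.8 − 1/6.53 = -0.10506.
t = -2.8581 / -0.10506 ≈ 27.204 minutes.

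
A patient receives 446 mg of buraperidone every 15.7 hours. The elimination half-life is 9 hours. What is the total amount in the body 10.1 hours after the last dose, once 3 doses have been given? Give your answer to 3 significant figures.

The 3 doses were given 41.5, 25.8, 10.1 hours ago.
Total = 446·(1/2)^(41.5/9) + 446·(1/2)^(25.8/9) + 446·(1/2)^(10.1/9)
      = 18.25 + 61.148 + 204.89 ≈ 284.28 mg.

284 mg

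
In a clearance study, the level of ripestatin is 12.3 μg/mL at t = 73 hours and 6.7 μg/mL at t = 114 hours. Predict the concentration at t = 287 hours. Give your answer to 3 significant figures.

Over Δt = 114 − 73 = 41 hours, the level fell by a factor of 12.3/6.7 ≈ 1.8358.
n = log₂(1.8358) ≈ 0.87643 half-lives, so t½ = 41/0.87643 ≈ 46.781 hours.
From t = 114 to t = 287: 6.7 × (1/2)^((287−114)/46.781) ≈ 0.51623 μg/mL.

0.516 μg/mL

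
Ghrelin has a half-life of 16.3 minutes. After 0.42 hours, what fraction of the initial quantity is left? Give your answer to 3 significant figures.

0.42 hours = 25.2 minutes.
n = 25.2/16.3 ≈ 1.546 half-lives.
Fraction remaining = (1/2)^1.546 ≈ 0.34246.

0.342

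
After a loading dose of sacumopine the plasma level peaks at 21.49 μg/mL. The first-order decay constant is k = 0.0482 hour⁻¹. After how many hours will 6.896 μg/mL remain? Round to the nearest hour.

24 hours

t½ = ln 2 / k = 0.69315 / 0.0482 ≈ 14.381 hours.
Fraction remaining = 6.896/21.49 ≈ 0.32089.
n = log₂(21.49/6.896) = ln(3.1163)/ln 2 ≈ 1.6398 half-lives.
t = n × t½ = 1.6398 × 14.381 ≈ 23.582 hours.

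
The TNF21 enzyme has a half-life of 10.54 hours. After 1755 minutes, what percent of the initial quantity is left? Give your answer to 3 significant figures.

14.6%

1755 minutes = 29.25 hours.
n = 29.25/10.54 ≈ 2.7751 half-lives.
Fraction remaining = (1/2)^2.7751 ≈ 0.14608, i.e. 14.608%.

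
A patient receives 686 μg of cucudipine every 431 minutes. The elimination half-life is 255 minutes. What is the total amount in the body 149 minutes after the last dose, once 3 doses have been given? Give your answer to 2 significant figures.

The 3 doses were given 1011, 580, 149 minutes ago.
Total = 686·(1/2)^(1011/255) + 686·(1/2)^(580/255) + 686·(1/2)^(149/255)
      = 43.937 + 141.78 + 457.54 ≈ 643.26 μg.

640 μg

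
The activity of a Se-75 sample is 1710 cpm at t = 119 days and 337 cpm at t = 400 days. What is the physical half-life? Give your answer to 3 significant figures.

120 days

Over Δt = 400 − 119 = 281 days, the level fell by a factor of 1710/337 ≈ 5.0742.
n = log₂(5.0742) ≈ 2.3432 half-lives, so t½ = 281/2.3432 ≈ 119.92 days.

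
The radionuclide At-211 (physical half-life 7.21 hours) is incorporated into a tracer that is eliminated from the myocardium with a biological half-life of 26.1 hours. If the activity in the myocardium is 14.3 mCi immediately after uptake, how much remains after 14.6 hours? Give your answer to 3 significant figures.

2.38 mCi

1/t_eff = 1/t_phys + 1/t_biol = 1/7.21 + 1/26.1 = 0.17701 per hour.
t_eff = 7.21 × 26.1 / (7.21 + 26.1) ≈ 5.6494 hours.
Remaining = 14.3 × (1/2)^(14.6/5.6494) = 14.3 × (1/2)^2.5844 ≈ 2.3843 mCi.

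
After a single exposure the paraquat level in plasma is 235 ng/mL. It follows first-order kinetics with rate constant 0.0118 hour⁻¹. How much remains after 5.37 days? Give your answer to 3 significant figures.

t½ = ln 2 / λ = 0.69315 / 0.0118 ≈ 58.741 hours.
Convert the elapsed time: 5.37 days = 128.88 hours.
Number of half-lives: n = 128.88/58.741 ≈ 2.194.
Remaining = 235 × (1/2)^2.194 = 235 × 0.21854 ≈ 51.357 ng/mL.

51.4 ng/mL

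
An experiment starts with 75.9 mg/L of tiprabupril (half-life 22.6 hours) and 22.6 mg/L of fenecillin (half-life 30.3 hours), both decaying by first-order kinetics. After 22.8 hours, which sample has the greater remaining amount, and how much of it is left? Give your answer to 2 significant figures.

tiprabupril: 75.9 × (1/2)^1.0088 ≈ 37.718 mg/L.
fenecillin: 22.6 × (1/2)^0.75248 ≈ 13.415 mg/L.
Tiprabupril has more remaining, at ≈ 37.718 mg/L.

tiprabupril, 38 mg/L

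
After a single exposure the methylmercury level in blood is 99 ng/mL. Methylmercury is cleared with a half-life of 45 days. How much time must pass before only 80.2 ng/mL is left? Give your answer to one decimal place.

Fraction remaining = 80.2/99 ≈ 0.8101.
n = log₂(99/80.2) = ln(1.2344)/ln 2 ≈ 0.30383 half-lives.
t = n × t½ = 0.30383 × 45 ≈ 13.672 days.

13.7 days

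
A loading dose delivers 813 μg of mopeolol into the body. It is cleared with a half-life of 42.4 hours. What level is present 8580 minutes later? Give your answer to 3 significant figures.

78.5 μg

Convert the elapsed time: 8580 minutes = 143 hours.
Number of half-lives: n = 143/42.4 ≈ 3.3726.
Remaining = 813 × (1/2)^3.3726 = 813 × 0.096546 ≈ 78.492 μg.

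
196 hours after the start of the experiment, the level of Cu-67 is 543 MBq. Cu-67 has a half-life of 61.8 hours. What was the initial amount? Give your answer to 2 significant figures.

Number of half-lives elapsed: n = 196/61.8 ≈ 3.1715.
A₀ = A × 2^n = 543 × 2^3.1715 = 543 × 9.01 ≈ 4892.4 MBq.

4900 MBq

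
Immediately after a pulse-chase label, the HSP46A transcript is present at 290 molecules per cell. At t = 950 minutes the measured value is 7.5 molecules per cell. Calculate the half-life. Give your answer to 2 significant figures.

A/A₀ = 7.5/290 ≈ 0.025862.
n = log₂(38.667) ≈ 5.273 half-lives elapsed in 950 minutes.
t½ = 950/5.273 ≈ 180.16 minutes.

180 minutes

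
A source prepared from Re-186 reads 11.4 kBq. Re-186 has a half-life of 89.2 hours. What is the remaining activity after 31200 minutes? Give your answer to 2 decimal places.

0.20 kBq

Convert the elapsed time: 31200 minutes = 520 hours.
Number of half-lives: n = 520/89.2 ≈ 5.8296.
Remaining = 11.4 × (1/2)^5.8296 = 11.4 × 0.017584 ≈ 0.20046 kBq.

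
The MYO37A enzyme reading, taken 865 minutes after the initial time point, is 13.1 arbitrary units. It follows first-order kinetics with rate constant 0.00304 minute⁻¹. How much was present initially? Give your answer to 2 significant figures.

180 arbitrary units

t½ = ln 2 / k = 0.69315 / 0.00304 ≈ 228.01 minutes.
Number of half-lives elapsed: n = 865/228.01 ≈ 3.7937.
A₀ = A × 2^n = 13.1 × 2^3.7937 = 13.1 × 13.868 ≈ 181.67 arbitrary units.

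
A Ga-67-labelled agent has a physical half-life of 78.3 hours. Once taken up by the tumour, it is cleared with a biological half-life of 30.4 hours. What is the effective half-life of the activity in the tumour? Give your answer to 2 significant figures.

1/t_eff = 1/t_phys + 1/t_biol = 1/78.3 + 1/30.4 = 0.045666 per hour.
t_eff = 78.3 × 30.4 / (78.3 + 30.4) ≈ 21.898 hours.

22 hours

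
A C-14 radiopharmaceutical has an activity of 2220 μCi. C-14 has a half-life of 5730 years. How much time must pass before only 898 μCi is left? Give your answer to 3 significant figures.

7480 years

Fraction remaining = 898/2220 ≈ 0.4045.
n = log₂(2220/898) = ln(2.4722)/ln 2 ≈ 1.3058 half-lives.
t = n × t½ = 1.3058 × 5730 ≈ 7482.1 years.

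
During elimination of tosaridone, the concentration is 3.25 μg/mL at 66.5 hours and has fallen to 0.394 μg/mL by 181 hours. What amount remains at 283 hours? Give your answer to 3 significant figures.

0.0601 μg/mL

Over Δt = 181 − 66.5 = 114.5 hours, the level fell by a factor of 3.25/0.394 ≈ 8.2487.
n = log₂(8.2487) ≈ 3.0442 half-lives, so t½ = 114.5/3.0442 ≈ 37.613 hours.
From t = 181 to t = 283: 0.394 × (1/2)^((283−181)/37.613) ≈ 0.060138 μg/mL.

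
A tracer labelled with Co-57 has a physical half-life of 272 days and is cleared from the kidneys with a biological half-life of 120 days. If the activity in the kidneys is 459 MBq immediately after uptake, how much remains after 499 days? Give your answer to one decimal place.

1/t_eff = 1/t_phys + 1/t_biol = 1/272 + 1/120 = 0.01201 per day.
t_eff = 272 × 120 / (272 + 120) ≈ 83.265 days.
Remaining = 459 × (1/2)^(499/83.265) = 459 × (1/2)^5.9929 ≈ 7.2073 MBq.

7.2 MBq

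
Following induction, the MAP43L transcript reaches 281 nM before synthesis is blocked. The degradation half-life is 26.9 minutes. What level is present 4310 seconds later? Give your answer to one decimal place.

44.1 nM

Convert the elapsed time: 4310 seconds = 71.8333 minutes.
Number of half-lives: n = 71.8333/26.9 ≈ 2.6704.
Remaining = 281 × (1/2)^2.6704 = 281 × 0.15708 ≈ 44.141 nM.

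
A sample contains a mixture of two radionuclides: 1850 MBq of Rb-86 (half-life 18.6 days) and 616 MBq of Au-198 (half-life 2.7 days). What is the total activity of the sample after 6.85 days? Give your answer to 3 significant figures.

Rb-86: 1850 × (1/2)^(6.85/18.6) = 1850 × (1/2)^0.36828 ≈ 1433.2 MBq.
Au-198: 616 × (1/2)^(6.85/2.7) = 616 × (1/2)^2.537 ≈ 106.13 MBq.
Total = 1433.2 + 106.13 ≈ 1539.3 MBq.

1540 MBq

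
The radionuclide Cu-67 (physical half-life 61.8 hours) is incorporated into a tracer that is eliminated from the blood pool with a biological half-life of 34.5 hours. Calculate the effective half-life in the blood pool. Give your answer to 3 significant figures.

1/t_eff = 1/t_phys + 1/t_biol = 1/61.8 + 1/34.5 = 0.045167 per hour.
t_eff = 61.8 × 34.5 / (61.8 + 34.5) ≈ 22.14 hours.

22.1 hours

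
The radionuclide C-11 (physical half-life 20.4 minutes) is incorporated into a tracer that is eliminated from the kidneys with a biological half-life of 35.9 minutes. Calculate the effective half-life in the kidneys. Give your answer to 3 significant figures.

1/t_eff = 1/t_phys + 1/t_biol = 1/20.4 + 1/35.9 = 0.076875 per minute.
t_eff = 20.4 × 35.9 / (20.4 + 35.9) ≈ 13.008 minutes.

13.0 minutes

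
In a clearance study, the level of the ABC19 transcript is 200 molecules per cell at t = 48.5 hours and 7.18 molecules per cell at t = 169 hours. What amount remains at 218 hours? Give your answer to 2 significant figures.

1.9 molecules per cell

Over Δt = 169 − 48.5 = 120.5 hours, the level fell by a factor of 200/7.18 ≈ 27.855.
n = log₂(27.855) ≈ 4.7999 half-lives, so t½ = 120.5/4.7999 ≈ 25.105 hours.
From t = 169 to t = 218: 7.18 × (1/2)^((218−169)/25.105) ≈ 1.856 molecules per cell.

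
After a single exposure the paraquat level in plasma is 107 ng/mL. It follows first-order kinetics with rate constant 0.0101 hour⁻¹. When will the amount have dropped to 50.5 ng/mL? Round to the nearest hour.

74 hours

t½ = ln 2 / k = 0.69315 / 0.0101 ≈ 68.628 hours.
Fraction remaining = 50.5/107 ≈ 0.47196.
n = log₂(107/50.5) = ln(2.1188)/ln 2 ≈ 1.0833 half-lives.
t = n × t½ = 1.0833 × 68.628 ≈ 74.342 hours.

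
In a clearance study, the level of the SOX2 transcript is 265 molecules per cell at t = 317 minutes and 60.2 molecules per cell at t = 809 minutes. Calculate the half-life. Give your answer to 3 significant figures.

230 minutes

Over Δt = 809 − 317 = 492 minutes, the level fell by a factor of 265/60.2 ≈ 4.402.
n = log₂(4.402) ≈ 2.1382 half-lives, so t½ = 492/2.1382 ≈ 230.1 minutes.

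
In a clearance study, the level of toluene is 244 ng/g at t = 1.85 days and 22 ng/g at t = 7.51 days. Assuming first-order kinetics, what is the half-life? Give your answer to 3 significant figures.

Over Δt = 7.51 − 1.85 = 5.66 days, the level fell by a factor of 244/22 ≈ 11.091.
n = log₂(11.091) ≈ 3.4713 half-lives, so t½ = 5.66/3.4713 ≈ 1.6305 days.

1.63 days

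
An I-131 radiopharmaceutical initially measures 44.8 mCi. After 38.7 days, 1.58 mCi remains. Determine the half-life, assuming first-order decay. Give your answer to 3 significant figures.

A/A₀ = 1.58/44.8 ≈ 0.035268.
n = log₂(28.354) ≈ 4.8255 half-lives elapsed in 38.7 days.
t½ = 38.7/4.8255 ≈ 8.0199 days.

8.02 days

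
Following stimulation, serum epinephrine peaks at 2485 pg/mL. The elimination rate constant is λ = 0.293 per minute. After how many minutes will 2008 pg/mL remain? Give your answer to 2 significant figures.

0.73 minutes

t½ = ln 2 / λ = 0.69315 / 0.293 ≈ 2.3657 minutes.
Fraction remaining = 2008/2485 ≈ 0.80805.
n = log₂(2485/2008) = ln(1.2375)/ln 2 ≈ 0.30749 half-lives.
t = n × t½ = 0.30749 × 2.3657 ≈ 0.72742 minutes.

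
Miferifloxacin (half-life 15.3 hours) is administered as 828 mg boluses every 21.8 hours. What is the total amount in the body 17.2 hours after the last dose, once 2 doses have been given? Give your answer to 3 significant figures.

The 2 doses were given 39, 17.2 hours ago.
Total = 828·(1/2)^(39/15.3) + 828·(1/2)^(17.2/15.3)
      = 141.48 + 379.85 ≈ 521.34 mg.

521 mg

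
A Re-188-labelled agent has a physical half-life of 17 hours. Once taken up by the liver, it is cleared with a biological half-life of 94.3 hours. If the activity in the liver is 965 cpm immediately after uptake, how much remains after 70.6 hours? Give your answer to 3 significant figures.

1/t_eff = 1/t_phys + 1/t_biol = 1/17 + 1/94.3 = 0.069428 per hour.
t_eff = 17 × 94.3 / (17 + 94.3) ≈ 14.403 hours.
Remaining = 965 × (1/2)^(70.6/14.403) = 965 × (1/2)^4.9016 ≈ 32.284 cpm.

32.3 cpm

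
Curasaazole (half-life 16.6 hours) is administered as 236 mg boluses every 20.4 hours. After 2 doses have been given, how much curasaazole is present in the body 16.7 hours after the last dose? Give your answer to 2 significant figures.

170 mg

The 2 doses were given 37.1, 16.7 hours ago.
Total = 236·(1/2)^(37.1/16.6) + 236·(1/2)^(16.7/16.6)
      = 50.134 + 117.51 ≈ 167.64 mg.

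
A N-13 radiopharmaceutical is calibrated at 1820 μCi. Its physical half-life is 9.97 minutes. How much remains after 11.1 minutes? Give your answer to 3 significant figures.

841 μCi

Number of half-lives: n = 11.1/9.97 ≈ 1.1133.
Remaining = 1820 × (1/2)^1.1133 = 1820 × 0.46222 ≈ 841.25 μCi.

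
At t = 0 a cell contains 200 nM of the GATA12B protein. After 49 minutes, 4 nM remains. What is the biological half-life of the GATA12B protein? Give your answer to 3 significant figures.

A/A₀ = 4/200 ≈ 0.02.
n = log₂(50) ≈ 5.6439 half-lives elapsed in 49 minutes.
t½ = 49/5.6439 ≈ 8.682 minutes.

8.68 minutes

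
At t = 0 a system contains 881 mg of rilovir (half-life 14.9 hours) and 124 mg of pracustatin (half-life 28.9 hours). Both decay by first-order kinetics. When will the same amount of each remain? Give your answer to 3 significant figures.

87.0 hours

Set 881·(1/2)^(t/14.9) = 124·(1/2)^(t/28.9).
Taking log₂: log₂(881/124) = t·(1/14.9 − 1/28.9).
log₂(7.1048) = 2.8288; 1/14.9 − 1/28.9 = 0.032512.
t = 2.8288 / 0.032512 ≈ 87.008 hours.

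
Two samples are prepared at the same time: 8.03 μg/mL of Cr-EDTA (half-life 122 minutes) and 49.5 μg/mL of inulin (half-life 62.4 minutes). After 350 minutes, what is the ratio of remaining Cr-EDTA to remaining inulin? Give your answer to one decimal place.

Cr-EDTA: 8.03 × (1/2)^(350/122) = 8.03 × (1/2)^2.8689 ≈ 1.0993 μg/mL.
inulin: 49.5 × (1/2)^(350/62.4) = 49.5 × (1/2)^5.609 ≈ 1.0142 μg/mL.
Ratio ≈ 1.0993 / 1.0142 ≈ 1.0839.

1.1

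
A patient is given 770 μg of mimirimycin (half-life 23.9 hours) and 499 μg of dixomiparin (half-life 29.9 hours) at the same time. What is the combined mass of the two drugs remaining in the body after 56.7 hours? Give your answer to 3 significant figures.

283 μg

mimirimycin: 770 × (1/2)^(56.7/23.9) = 770 × (1/2)^2.3724 ≈ 148.71 μg.
dixomiparin: 499 × (1/2)^(56.7/29.9) = 499 × (1/2)^1.8963 ≈ 134.05 μg.
Total = 148.71 + 134.05 ≈ 282.75 μg.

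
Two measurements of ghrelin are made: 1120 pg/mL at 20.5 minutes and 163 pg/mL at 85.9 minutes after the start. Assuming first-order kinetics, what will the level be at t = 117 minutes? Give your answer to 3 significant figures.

Over Δt = 85.9 − 20.5 = 65.4 minutes, the level fell by a factor of 1120/163 ≈ 6.8712.
n = log₂(6.8712) ≈ 2.7806 half-lives, so t½ = 65.4/2.7806 ≈ 23.52 minutes.
From t = 85.9 to t = 117: 163 × (1/2)^((117−85.9)/23.52) ≈ 65.185 pg/mL.

65.2 pg/mL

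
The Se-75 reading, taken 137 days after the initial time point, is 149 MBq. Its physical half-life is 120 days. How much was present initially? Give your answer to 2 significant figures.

330 MBq

Number of half-lives elapsed: n = 137/120 ≈ 1.1417.
A₀ = A × 2^n = 149 × 2^1.1417 = 149 × 2.2064 ≈ 328.75 MBq.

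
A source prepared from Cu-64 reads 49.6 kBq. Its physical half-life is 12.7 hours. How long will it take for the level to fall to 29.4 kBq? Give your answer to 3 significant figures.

Fraction remaining = 29.4/49.6 ≈ 0.59274.
n = log₂(49.6/29.4) = ln(1.6871)/ln 2 ≈ 0.75452 half-lives.
t = n × t½ = 0.75452 × 12.7 ≈ 9.5825 hours.

9.58 hours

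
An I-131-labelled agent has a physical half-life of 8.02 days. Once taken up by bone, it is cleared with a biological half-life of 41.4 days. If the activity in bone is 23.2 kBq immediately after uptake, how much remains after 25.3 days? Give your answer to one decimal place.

1.7 kBq

1/t_eff = 1/t_phys + 1/t_biol = 1/8.02 + 1/41.4 = 0.14884 per day.
t_eff = 8.02 × 41.4 / (8.02 + 41.4) ≈ 6.7185 days.
Remaining = 23.2 × (1/2)^(25.3/6.7185) = 23.2 × (1/2)^3.7657 ≈ 1.7057 kBq.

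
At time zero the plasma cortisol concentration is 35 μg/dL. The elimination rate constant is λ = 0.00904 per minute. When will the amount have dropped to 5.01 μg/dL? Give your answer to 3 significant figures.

t½ = ln 2 / λ = 0.69315 / 0.00904 ≈ 76.676 minutes.
Fraction remaining = 5.01/35 ≈ 0.14314.
n = log₂(35/5.01) = ln(6.986)/ln 2 ≈ 2.8045 half-lives.
t = n × t½ = 2.8045 × 76.676 ≈ 215.03 minutes.

215 minutes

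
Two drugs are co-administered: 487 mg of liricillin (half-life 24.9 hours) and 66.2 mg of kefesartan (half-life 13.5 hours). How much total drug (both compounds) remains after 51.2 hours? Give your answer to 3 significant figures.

liricillin: 487 × (1/2)^(51.2/24.9) = 487 × (1/2)^2.0562 ≈ 117.1 mg.
kefesartan: 66.2 × (1/2)^(51.2/13.5) = 66.2 × (1/2)^3.7926 ≈ 4.7772 mg.
Total = 117.1 + 4.7772 ≈ 121.87 mg.

122 mg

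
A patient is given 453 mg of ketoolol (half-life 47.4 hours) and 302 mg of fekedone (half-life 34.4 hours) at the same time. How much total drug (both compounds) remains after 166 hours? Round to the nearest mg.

51 mg

ketoolol: 453 × (1/2)^(166/47.4) = 453 × (1/2)^3.5021 ≈ 39.981 mg.
fekedone: 302 × (1/2)^(166/34.4) = 302 × (1/2)^4.8256 ≈ 10.65 mg.
Total = 39.981 + 10.65 ≈ 50.632 mg.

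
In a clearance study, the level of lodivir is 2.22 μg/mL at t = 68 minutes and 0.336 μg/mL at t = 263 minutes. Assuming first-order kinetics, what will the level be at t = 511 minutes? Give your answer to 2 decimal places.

0.03 μg/mL

Over Δt = 263 − 68 = 195 minutes, the level fell by a factor of 2.22/0.336 ≈ 6.6071.
n = log₂(6.6071) ≈ 2.724 half-lives, so t½ = 195/2.724 ≈ 71.585 minutes.
From t = 263 to t = 511: 0.336 × (1/2)^((511−263)/71.585) ≈ 0.03044 μg/mL.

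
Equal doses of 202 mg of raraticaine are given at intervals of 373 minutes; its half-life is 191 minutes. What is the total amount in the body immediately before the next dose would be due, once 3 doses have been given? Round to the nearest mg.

The 3 doses were given 1119, 746, 373 minutes ago.
Total = 202·(1/2)^(1119/191) + 202·(1/2)^(746/191) + 202·(1/2)^(373/191)
      = 3.4812 + 13.477 + 52.177 ≈ 69.135 mg.

69 mg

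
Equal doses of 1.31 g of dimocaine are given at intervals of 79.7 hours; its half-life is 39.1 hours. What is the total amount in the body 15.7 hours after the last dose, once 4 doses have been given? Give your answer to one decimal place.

The 4 doses were given 254.8, 175.1, 95.4, 15.7 hours ago.
Total = 1.31·(1/2)^(254.8/39.1) + 1.31·(1/2)^(175.1/39.1) + 1.31·(1/2)^(95.4/39.1) + 1.31·(1/2)^(15.7/39.1)
      = 0.014308 + 0.058773 + 0.24143 + 0.99174 ≈ 1.3062 g.

1.3 g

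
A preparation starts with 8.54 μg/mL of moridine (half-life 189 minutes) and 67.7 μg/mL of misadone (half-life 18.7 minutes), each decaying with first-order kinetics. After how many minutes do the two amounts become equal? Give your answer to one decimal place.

Set 8.54·(1/2)^(t/189) = 67.7·(1/2)^(t/18.7).
Taking log₂: log₂(8.54/67.7) = t·(1/189 − 1/18.7).
log₂(0.12614) = -2.9868; 1/189 − 1/18.7 = -0.048185.
t = -2.9868 / -0.048185 ≈ 61.987 minutes.

62.0 minutes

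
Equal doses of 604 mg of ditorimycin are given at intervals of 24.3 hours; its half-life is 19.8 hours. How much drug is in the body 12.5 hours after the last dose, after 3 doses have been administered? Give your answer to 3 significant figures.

The 3 doses were given 61.1, 36.8, 12.5 hours ago.
Total = 604·(1/2)^(61.1/19.8) + 604·(1/2)^(36.8/19.8) + 604·(1/2)^(12.5/19.8)
      = 71.138 + 166.55 + 389.94 ≈ 627.62 mg.

628 mg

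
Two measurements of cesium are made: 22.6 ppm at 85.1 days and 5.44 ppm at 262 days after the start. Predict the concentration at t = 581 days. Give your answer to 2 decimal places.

Over Δt = 262 − 85.1 = 176.9 days, the level fell by a factor of 22.6/5.44 ≈ 4.1544.
n = log₂(4.1544) ≈ 2.0546 half-lives, so t½ = 176.9/2.0546 ≈ 86.098 days.
From t = 262 to t = 581: 5.44 × (1/2)^((581−262)/86.098) ≈ 0.41711 ppm.

0.42 ppm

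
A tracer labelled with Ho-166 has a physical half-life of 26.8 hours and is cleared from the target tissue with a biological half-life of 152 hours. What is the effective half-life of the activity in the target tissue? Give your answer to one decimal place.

22.8 hours

1/t_eff = 1/t_phys + 1/t_biol = 1/26.8 + 1/152 = 0.043892 per hour.
t_eff = 26.8 × 152 / (26.8 + 152) ≈ 22.783 hours.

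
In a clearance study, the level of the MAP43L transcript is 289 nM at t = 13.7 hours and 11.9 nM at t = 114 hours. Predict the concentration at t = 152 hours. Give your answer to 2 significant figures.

Over Δt = 114 − 13.7 = 100.3 hours, the level fell by a factor of 289/11.9 ≈ 24.286.
n = log₂(24.286) ≈ 4.602 half-lives, so t½ = 100.3/4.602 ≈ 21.795 hours.
From t = 114 to t = 152: 11.9 × (1/2)^((152−114)/21.795) ≈ 3.5538 nM.

3.6 nM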